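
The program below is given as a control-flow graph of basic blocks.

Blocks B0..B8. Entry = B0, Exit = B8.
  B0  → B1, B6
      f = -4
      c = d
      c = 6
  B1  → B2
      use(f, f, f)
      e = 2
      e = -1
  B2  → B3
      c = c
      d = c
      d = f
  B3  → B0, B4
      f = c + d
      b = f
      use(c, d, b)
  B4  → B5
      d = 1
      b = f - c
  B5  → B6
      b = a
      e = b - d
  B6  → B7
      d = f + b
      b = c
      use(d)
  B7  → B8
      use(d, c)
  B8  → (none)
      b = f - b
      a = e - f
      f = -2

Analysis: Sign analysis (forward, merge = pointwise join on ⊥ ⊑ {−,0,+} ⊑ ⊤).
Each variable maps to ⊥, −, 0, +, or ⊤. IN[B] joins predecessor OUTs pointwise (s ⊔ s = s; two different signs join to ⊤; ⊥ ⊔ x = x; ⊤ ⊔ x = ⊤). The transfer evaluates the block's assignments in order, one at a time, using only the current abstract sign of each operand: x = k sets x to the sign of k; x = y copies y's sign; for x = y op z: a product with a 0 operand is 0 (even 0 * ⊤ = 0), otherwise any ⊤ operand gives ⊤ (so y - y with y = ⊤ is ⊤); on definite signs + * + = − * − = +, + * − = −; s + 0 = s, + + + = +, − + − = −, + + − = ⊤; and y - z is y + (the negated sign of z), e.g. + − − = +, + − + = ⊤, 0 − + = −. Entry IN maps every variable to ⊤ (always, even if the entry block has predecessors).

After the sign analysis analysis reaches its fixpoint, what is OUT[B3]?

Fixpoint table:
  B0:  IN=(all ⊤)  OUT={c:+, f:-; rest ⊤}
  B1:  IN={c:+, f:-; rest ⊤}  OUT={c:+, e:-, f:-; rest ⊤}
  B2:  IN={c:+, e:-, f:-; rest ⊤}  OUT={c:+, d:-, e:-, f:-; rest ⊤}
  B3:  IN={c:+, d:-, e:-, f:-; rest ⊤}  OUT={c:+, d:-, e:-; rest ⊤}
  B4:  IN={c:+, d:-, e:-; rest ⊤}  OUT={c:+, d:+, e:-; rest ⊤}
  B5:  IN={c:+, d:+, e:-; rest ⊤}  OUT={c:+, d:+; rest ⊤}
  B6:  IN={c:+; rest ⊤}  OUT={b:+, c:+; rest ⊤}
  B7:  IN={b:+, c:+; rest ⊤}  OUT={b:+, c:+; rest ⊤}
  B8:  IN={b:+, c:+; rest ⊤}  OUT={c:+, f:-; rest ⊤}

Merge at B3: IN[B3] = OUT[B2] = {a: ⊤, b: ⊤, c: +, d: -, e: -, f: -}
Applying B3's transfer function to that IN value gives OUT[B3] (row B3 above).

Answer: {a: ⊤, b: ⊤, c: +, d: -, e: -, f: ⊤}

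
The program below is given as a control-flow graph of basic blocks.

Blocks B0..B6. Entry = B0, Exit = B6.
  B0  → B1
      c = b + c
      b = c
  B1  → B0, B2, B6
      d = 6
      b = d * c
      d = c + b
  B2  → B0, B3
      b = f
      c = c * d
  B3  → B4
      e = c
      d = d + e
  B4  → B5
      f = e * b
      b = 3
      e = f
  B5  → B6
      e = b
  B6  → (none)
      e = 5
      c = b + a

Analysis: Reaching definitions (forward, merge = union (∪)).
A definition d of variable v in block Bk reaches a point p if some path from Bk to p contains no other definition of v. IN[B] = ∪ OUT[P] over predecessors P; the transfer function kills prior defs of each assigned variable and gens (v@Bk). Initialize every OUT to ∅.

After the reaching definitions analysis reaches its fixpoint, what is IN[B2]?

Fixpoint table:
  B0: | IN={b@B1, b@B2, c@B0, c@B2, d@B1} | OUT={b@B0, c@B0, d@B1}
  B1: | IN={b@B0, c@B0, d@B1} | OUT={b@B1, c@B0, d@B1}
  B2: | IN={b@B1, c@B0, d@B1} | OUT={b@B2, c@B2, d@B1}
  B3: | IN={b@B2, c@B2, d@B1} | OUT={b@B2, c@B2, d@B3, e@B3}
  B4: | IN={b@B2, c@B2, d@B3, e@B3} | OUT={b@B4, c@B2, d@B3, e@B4, f@B4}
  B5: | IN={b@B4, c@B2, d@B3, e@B4, f@B4} | OUT={b@B4, c@B2, d@B3, e@B5, f@B4}
  B6: | IN={b@B1, b@B4, c@B0, c@B2, d@B1, d@B3, e@B5, f@B4} | OUT={b@B1, b@B4, c@B6, d@B1, d@B3, e@B6, f@B4}

Merge at B2: IN[B2] = OUT[B1] = {b@B1, c@B0, d@B1}

Answer: {b@B1, c@B0, d@B1}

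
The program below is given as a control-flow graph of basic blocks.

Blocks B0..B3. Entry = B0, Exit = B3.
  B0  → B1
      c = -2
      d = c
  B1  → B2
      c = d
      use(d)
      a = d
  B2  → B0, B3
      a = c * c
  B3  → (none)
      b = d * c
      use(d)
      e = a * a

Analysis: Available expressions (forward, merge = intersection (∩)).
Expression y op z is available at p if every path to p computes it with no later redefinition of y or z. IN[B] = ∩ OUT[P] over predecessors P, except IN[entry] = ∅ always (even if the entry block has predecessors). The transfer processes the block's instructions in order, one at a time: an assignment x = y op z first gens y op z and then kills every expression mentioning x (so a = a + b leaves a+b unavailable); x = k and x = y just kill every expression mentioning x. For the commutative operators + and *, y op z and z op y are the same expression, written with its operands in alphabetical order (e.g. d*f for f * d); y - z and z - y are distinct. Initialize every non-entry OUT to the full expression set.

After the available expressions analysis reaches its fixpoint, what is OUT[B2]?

Fixpoint table:
  B0: | IN={} | OUT={}
  B1: | IN={} | OUT={}
  B2: | IN={} | OUT={c*c}
  B3: | IN={c*c} | OUT={a*a, c*c, c*d}

Merge at B2: IN[B2] = OUT[B1] = {}
Applying B2's transfer function to that IN value gives OUT[B2] (row B2 above).

Answer: {c*c}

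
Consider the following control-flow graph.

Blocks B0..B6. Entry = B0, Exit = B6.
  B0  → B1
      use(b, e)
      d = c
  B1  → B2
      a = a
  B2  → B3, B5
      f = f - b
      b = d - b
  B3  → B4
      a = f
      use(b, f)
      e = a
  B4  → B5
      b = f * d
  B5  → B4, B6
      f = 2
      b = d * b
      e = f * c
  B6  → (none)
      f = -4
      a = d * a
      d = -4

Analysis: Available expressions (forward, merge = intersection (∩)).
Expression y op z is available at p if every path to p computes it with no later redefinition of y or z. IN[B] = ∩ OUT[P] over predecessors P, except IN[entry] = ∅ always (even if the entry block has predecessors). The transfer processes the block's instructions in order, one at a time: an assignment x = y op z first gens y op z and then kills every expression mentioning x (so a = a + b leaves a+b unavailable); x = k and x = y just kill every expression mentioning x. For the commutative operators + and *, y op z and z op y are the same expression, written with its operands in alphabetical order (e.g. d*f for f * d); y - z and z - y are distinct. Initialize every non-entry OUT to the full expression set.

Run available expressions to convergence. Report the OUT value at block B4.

Answer: {d*f}

Working:
Per-block solution:
  B0:   IN={}   OUT={}
  B1:   IN={}   OUT={}
  B2:   IN={}   OUT={}
  B3:   IN={}   OUT={}
  B4:   IN={}   OUT={d*f}
  B5:   IN={}   OUT={c*f}
  B6:   IN={c*f}   OUT={}

Merge at B4: IN[B4] = OUT[B3] ∩ OUT[B5] = {}
Applying B4's transfer function to that IN value gives OUT[B4] (row B4 above).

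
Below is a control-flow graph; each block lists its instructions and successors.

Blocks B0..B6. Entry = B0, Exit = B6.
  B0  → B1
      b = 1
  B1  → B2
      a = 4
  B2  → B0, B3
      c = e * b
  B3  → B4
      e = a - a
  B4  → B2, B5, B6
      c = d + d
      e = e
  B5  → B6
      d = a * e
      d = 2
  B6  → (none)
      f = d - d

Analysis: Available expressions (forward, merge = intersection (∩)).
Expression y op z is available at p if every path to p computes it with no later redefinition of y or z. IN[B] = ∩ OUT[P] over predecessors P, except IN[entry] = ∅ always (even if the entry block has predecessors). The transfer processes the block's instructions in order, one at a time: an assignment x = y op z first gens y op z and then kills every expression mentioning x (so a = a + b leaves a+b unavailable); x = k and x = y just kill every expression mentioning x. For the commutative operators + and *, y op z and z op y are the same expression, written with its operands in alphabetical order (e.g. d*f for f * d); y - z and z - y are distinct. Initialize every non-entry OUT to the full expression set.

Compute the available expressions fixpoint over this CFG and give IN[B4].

Answer: {a-a}

Working:
Per-block solution:
  B0:  IN={}  OUT={}
  B1:  IN={}  OUT={}
  B2:  IN={}  OUT={b*e}
  B3:  IN={b*e}  OUT={a-a}
  B4:  IN={a-a}  OUT={a-a, d+d}
  B5:  IN={a-a, d+d}  OUT={a*e, a-a}
  B6:  IN={a-a}  OUT={a-a, d-d}

Merge at B4: IN[B4] = OUT[B3] = {a-a}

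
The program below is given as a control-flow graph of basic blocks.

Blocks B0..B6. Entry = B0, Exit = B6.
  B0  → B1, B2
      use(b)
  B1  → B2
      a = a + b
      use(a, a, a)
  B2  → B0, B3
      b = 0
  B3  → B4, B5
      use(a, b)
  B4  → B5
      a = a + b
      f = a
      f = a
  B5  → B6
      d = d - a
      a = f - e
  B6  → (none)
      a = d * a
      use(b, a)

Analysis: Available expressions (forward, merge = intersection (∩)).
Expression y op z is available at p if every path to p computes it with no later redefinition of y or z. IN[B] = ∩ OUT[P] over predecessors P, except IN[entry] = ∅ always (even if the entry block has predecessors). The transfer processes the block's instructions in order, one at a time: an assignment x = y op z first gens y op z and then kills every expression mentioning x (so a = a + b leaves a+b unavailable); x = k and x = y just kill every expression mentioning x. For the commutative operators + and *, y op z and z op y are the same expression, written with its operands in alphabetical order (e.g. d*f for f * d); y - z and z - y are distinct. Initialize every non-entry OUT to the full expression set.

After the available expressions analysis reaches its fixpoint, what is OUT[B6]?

Per-block solution:
  B0: | IN={} | OUT={}
  B1: | IN={} | OUT={}
  B2: | IN={} | OUT={}
  B3: | IN={} | OUT={}
  B4: | IN={} | OUT={}
  B5: | IN={} | OUT={f-e}
  B6: | IN={f-e} | OUT={f-e}

Merge at B6: IN[B6] = OUT[B5] = {f-e}
Applying B6's transfer function to that IN value gives OUT[B6] (row B6 above).

Answer: {f-e}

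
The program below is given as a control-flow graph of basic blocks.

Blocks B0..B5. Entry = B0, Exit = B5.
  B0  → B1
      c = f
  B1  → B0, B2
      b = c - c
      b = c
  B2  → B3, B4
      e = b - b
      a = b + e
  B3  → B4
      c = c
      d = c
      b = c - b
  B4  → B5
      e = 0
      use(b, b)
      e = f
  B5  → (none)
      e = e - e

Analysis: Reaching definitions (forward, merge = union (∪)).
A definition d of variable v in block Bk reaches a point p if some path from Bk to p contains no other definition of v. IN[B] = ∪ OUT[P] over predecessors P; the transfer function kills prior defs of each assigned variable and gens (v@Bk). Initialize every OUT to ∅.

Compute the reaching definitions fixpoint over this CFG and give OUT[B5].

Per-block solution:
  B0: | IN={b@B1, c@B0} | OUT={b@B1, c@B0}
  B1: | IN={b@B1, c@B0} | OUT={b@B1, c@B0}
  B2: | IN={b@B1, c@B0} | OUT={a@B2, b@B1, c@B0, e@B2}
  B3: | IN={a@B2, b@B1, c@B0, e@B2} | OUT={a@B2, b@B3, c@B3, d@B3, e@B2}
  B4: | IN={a@B2, b@B1, b@B3, c@B0, c@B3, d@B3, e@B2} | OUT={a@B2, b@B1, b@B3, c@B0, c@B3, d@B3, e@B4}
  B5: | IN={a@B2, b@B1, b@B3, c@B0, c@B3, d@B3, e@B4} | OUT={a@B2, b@B1, b@B3, c@B0, c@B3, d@B3, e@B5}

Merge at B5: IN[B5] = OUT[B4] = {a@B2, b@B1, b@B3, c@B0, c@B3, d@B3, e@B4}
Applying B5's transfer function to that IN value gives OUT[B5] (row B5 above).

Answer: {a@B2, b@B1, b@B3, c@B0, c@B3, d@B3, e@B5}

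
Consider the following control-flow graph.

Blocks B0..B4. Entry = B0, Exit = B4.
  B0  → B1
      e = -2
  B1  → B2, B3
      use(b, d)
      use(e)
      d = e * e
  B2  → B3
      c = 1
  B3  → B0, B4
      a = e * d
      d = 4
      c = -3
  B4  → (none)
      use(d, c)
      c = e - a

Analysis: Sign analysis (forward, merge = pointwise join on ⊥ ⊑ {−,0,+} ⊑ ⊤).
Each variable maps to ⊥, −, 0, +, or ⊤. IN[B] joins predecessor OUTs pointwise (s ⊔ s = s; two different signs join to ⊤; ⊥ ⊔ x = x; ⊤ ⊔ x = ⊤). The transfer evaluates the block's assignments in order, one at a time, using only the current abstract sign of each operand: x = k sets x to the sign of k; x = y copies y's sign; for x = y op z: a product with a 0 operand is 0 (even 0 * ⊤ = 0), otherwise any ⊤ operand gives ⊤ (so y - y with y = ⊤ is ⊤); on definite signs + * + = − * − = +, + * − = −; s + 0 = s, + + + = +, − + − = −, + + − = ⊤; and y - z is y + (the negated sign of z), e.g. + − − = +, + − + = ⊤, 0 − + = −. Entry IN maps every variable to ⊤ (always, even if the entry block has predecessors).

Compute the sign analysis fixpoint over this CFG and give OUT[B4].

Answer: {a: -, b: ⊤, c: ⊤, d: +, e: -, f: ⊤}

Derivation:
Fixpoint table:
  B0:   IN=(all ⊤)   OUT={e:-; rest ⊤}
  B1:   IN={e:-; rest ⊤}   OUT={d:+, e:-; rest ⊤}
  B2:   IN={d:+, e:-; rest ⊤}   OUT={c:+, d:+, e:-; rest ⊤}
  B3:   IN={d:+, e:-; rest ⊤}   OUT={a:-, c:-, d:+, e:-; rest ⊤}
  B4:   IN={a:-, c:-, d:+, e:-; rest ⊤}   OUT={a:-, d:+, e:-; rest ⊤}

Merge at B4: IN[B4] = OUT[B3] = {a: -, b: ⊤, c: -, d: +, e: -, f: ⊤}
Applying B4's transfer function to that IN value gives OUT[B4] (row B4 above).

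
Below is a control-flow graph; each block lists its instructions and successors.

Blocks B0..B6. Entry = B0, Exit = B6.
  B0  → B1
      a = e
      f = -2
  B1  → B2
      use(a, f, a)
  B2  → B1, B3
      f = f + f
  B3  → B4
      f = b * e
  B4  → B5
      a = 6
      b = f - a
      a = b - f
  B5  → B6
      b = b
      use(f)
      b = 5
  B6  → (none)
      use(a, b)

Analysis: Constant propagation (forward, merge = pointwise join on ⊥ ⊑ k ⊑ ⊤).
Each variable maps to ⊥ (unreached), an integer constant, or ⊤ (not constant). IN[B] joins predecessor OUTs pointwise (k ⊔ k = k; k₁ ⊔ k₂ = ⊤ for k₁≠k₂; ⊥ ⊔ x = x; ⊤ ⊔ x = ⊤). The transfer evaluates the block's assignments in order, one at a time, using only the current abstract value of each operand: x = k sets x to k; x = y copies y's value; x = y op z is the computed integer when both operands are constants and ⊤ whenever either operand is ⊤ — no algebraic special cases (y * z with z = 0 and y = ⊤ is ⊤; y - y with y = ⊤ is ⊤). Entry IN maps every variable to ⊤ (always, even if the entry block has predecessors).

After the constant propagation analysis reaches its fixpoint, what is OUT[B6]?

Answer: {a: ⊤, b: 5, c: ⊤, d: ⊤, e: ⊤, f: ⊤}

Working:
Per-block solution:
  B0:   IN=(all ⊤)   OUT={f:-2; rest ⊤}
  B1:   IN=(all ⊤)   OUT=(all ⊤)
  B2:   IN=(all ⊤)   OUT=(all ⊤)
  B3:   IN=(all ⊤)   OUT=(all ⊤)
  B4:   IN=(all ⊤)   OUT=(all ⊤)
  B5:   IN=(all ⊤)   OUT={b:5; rest ⊤}
  B6:   IN={b:5; rest ⊤}   OUT={b:5; rest ⊤}

Merge at B6: IN[B6] = OUT[B5] = {a: ⊤, b: 5, c: ⊤, d: ⊤, e: ⊤, f: ⊤}
Applying B6's transfer function to that IN value gives OUT[B6] (row B6 above).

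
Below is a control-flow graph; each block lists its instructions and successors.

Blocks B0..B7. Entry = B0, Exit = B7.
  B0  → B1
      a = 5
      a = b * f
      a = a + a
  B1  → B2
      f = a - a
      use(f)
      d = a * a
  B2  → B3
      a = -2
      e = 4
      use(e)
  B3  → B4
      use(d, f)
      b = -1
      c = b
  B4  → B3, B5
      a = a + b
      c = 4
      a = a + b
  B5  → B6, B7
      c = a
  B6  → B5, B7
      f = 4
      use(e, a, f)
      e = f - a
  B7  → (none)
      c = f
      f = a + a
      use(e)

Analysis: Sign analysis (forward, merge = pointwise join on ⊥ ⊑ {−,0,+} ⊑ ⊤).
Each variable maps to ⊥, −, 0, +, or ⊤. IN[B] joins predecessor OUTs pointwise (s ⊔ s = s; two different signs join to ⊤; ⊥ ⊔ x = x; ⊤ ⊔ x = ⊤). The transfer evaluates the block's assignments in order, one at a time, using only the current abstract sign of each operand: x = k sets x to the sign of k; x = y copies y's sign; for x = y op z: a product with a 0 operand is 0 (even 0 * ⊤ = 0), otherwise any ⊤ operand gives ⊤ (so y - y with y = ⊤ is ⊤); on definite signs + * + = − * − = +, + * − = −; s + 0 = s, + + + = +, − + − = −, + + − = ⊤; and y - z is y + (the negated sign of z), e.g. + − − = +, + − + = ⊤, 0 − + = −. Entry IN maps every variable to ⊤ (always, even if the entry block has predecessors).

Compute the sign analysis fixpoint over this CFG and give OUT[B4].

Answer: {a: -, b: -, c: +, d: ⊤, e: +, f: ⊤}

Derivation:
Converged values:
  B0: | IN=(all ⊤) | OUT=(all ⊤)
  B1: | IN=(all ⊤) | OUT=(all ⊤)
  B2: | IN=(all ⊤) | OUT={a:-, e:+; rest ⊤}
  B3: | IN={a:-, e:+; rest ⊤} | OUT={a:-, b:-, c:-, e:+; rest ⊤}
  B4: | IN={a:-, b:-, c:-, e:+; rest ⊤} | OUT={a:-, b:-, c:+, e:+; rest ⊤}
  B5: | IN={a:-, b:-, e:+; rest ⊤} | OUT={a:-, b:-, c:-, e:+; rest ⊤}
  B6: | IN={a:-, b:-, c:-, e:+; rest ⊤} | OUT={a:-, b:-, c:-, e:+, f:+; rest ⊤}
  B7: | IN={a:-, b:-, c:-, e:+; rest ⊤} | OUT={a:-, b:-, e:+, f:-; rest ⊤}

Merge at B4: IN[B4] = OUT[B3] = {a: -, b: -, c: -, d: ⊤, e: +, f: ⊤}
Applying B4's transfer function to that IN value gives OUT[B4] (row B4 above).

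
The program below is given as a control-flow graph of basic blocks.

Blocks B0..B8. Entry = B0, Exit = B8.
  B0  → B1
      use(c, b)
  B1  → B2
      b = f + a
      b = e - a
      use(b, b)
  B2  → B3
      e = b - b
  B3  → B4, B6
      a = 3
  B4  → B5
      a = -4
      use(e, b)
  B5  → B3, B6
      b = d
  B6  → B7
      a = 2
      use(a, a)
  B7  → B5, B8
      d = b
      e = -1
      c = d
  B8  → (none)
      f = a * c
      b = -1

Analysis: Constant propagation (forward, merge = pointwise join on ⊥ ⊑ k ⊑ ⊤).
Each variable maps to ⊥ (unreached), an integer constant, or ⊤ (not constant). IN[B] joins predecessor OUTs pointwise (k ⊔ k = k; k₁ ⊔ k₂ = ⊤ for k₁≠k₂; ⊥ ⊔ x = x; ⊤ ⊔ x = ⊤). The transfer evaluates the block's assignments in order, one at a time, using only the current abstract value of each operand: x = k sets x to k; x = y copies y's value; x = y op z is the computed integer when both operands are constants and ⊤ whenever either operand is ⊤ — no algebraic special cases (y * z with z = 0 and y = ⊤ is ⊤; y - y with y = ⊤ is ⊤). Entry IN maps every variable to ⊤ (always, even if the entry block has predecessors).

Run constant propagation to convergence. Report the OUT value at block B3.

Converged values:
  B0:  IN=(all ⊤)  OUT=(all ⊤)
  B1:  IN=(all ⊤)  OUT=(all ⊤)
  B2:  IN=(all ⊤)  OUT=(all ⊤)
  B3:  IN=(all ⊤)  OUT={a:3; rest ⊤}
  B4:  IN={a:3; rest ⊤}  OUT={a:-4; rest ⊤}
  B5:  IN=(all ⊤)  OUT=(all ⊤)
  B6:  IN=(all ⊤)  OUT={a:2; rest ⊤}
  B7:  IN={a:2; rest ⊤}  OUT={a:2, e:-1; rest ⊤}
  B8:  IN={a:2, e:-1; rest ⊤}  OUT={a:2, b:-1, e:-1; rest ⊤}

Merge at B3: IN[B3] = OUT[B2] ⊔ OUT[B5] = {a: ⊤, b: ⊤, c: ⊤, d: ⊤, e: ⊤, f: ⊤}
Applying B3's transfer function to that IN value gives OUT[B3] (row B3 above).

Answer: {a: 3, b: ⊤, c: ⊤, d: ⊤, e: ⊤, f: ⊤}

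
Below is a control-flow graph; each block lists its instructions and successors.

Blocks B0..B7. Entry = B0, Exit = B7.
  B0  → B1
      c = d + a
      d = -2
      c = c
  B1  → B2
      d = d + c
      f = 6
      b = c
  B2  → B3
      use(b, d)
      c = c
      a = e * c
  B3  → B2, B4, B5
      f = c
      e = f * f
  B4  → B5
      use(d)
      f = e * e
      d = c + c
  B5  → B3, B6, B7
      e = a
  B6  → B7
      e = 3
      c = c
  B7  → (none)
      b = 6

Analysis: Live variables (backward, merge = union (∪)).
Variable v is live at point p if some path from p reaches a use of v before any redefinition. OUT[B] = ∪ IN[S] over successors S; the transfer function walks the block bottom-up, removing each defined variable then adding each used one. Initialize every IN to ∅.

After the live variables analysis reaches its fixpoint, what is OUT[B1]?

Answer: {b, c, d, e}

Working:
Fixpoint table:
  B0:  IN={a, d, e}  OUT={c, d, e}
  B1:  IN={c, d, e}  OUT={b, c, d, e}
  B2:  IN={b, c, d, e}  OUT={a, b, c, d}
  B3:  IN={a, b, c, d}  OUT={a, b, c, d, e}
  B4:  IN={a, b, c, d, e}  OUT={a, b, c, d}
  B5:  IN={a, b, c, d}  OUT={a, b, c, d}
  B6:  IN={c}  OUT={}
  B7:  IN={}  OUT={}

Merge at B1: OUT[B1] = IN[B2] = {b, c, d, e}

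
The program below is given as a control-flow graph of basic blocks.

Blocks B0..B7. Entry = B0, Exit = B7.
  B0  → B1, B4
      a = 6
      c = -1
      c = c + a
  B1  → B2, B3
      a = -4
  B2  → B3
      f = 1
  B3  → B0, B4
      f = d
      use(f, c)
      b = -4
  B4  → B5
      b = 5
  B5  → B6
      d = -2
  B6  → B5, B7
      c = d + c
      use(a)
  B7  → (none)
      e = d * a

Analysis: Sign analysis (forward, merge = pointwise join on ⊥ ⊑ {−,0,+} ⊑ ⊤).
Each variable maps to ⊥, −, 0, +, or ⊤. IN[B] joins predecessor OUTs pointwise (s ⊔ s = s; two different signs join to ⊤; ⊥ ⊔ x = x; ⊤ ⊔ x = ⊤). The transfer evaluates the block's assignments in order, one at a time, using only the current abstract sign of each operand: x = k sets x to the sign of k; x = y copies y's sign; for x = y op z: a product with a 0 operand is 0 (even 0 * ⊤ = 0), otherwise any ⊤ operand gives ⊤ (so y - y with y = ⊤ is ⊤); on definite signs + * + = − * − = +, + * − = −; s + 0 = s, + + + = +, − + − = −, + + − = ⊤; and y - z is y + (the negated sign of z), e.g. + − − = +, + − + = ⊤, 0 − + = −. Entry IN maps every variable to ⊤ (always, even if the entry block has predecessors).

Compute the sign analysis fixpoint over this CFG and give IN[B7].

Answer: {a: ⊤, b: +, c: ⊤, d: -, e: ⊤, f: ⊤}

Working:
Fixpoint table:
  B0: | IN=(all ⊤) | OUT={a:+; rest ⊤}
  B1: | IN={a:+; rest ⊤} | OUT={a:-; rest ⊤}
  B2: | IN={a:-; rest ⊤} | OUT={a:-, f:+; rest ⊤}
  B3: | IN={a:-; rest ⊤} | OUT={a:-, b:-; rest ⊤}
  B4: | IN=(all ⊤) | OUT={b:+; rest ⊤}
  B5: | IN={b:+; rest ⊤} | OUT={b:+, d:-; rest ⊤}
  B6: | IN={b:+, d:-; rest ⊤} | OUT={b:+, d:-; rest ⊤}
  B7: | IN={b:+, d:-; rest ⊤} | OUT={b:+, d:-; rest ⊤}

Merge at B7: IN[B7] = OUT[B6] = {a: ⊤, b: +, c: ⊤, d: -, e: ⊤, f: ⊤}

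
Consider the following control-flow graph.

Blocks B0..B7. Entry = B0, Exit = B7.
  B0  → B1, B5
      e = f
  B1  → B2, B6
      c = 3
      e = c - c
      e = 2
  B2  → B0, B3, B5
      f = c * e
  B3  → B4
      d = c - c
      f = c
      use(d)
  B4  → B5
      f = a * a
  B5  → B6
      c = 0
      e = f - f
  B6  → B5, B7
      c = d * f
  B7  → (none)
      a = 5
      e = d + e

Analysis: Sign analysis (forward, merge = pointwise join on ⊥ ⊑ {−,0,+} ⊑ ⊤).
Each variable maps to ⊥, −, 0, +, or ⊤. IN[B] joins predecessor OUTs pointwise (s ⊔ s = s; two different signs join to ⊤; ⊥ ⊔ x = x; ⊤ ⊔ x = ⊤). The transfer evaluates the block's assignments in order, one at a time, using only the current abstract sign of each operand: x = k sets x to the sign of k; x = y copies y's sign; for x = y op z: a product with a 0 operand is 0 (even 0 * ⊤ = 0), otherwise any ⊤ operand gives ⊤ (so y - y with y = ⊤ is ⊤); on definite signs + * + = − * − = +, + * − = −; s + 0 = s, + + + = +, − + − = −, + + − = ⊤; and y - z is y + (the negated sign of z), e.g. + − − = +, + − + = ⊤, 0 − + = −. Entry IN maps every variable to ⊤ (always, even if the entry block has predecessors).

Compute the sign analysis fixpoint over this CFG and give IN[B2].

Per-block solution:
  B0:   IN=(all ⊤)   OUT=(all ⊤)
  B1:   IN=(all ⊤)   OUT={c:+, e:+; rest ⊤}
  B2:   IN={c:+, e:+; rest ⊤}   OUT={c:+, e:+, f:+; rest ⊤}
  B3:   IN={c:+, e:+, f:+; rest ⊤}   OUT={c:+, e:+, f:+; rest ⊤}
  B4:   IN={c:+, e:+, f:+; rest ⊤}   OUT={c:+, e:+; rest ⊤}
  B5:   IN=(all ⊤)   OUT={c:0; rest ⊤}
  B6:   IN=(all ⊤)   OUT=(all ⊤)
  B7:   IN=(all ⊤)   OUT={a:+; rest ⊤}

Merge at B2: IN[B2] = OUT[B1] = {a: ⊤, b: ⊤, c: +, d: ⊤, e: +, f: ⊤}

Answer: {a: ⊤, b: ⊤, c: +, d: ⊤, e: +, f: ⊤}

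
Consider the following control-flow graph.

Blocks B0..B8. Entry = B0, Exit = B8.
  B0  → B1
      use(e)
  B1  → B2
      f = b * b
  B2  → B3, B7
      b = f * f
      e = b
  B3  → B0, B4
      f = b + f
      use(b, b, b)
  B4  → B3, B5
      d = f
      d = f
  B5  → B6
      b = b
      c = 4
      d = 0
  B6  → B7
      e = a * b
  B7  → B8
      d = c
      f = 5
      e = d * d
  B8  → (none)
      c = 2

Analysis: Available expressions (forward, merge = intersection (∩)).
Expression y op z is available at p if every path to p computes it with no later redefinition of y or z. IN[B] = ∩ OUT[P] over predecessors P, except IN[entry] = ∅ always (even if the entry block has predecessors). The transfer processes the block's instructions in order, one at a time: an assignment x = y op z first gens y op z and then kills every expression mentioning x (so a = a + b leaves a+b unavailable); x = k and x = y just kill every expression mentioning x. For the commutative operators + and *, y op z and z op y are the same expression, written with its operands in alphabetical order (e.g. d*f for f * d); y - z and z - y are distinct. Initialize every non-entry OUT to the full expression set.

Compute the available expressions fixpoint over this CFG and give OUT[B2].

Converged values:
  B0:   IN={}   OUT={}
  B1:   IN={}   OUT={b*b}
  B2:   IN={b*b}   OUT={f*f}
  B3:   IN={}   OUT={}
  B4:   IN={}   OUT={}
  B5:   IN={}   OUT={}
  B6:   IN={}   OUT={a*b}
  B7:   IN={}   OUT={d*d}
  B8:   IN={d*d}   OUT={d*d}

Merge at B2: IN[B2] = OUT[B1] = {b*b}
Applying B2's transfer function to that IN value gives OUT[B2] (row B2 above).

Answer: {f*f}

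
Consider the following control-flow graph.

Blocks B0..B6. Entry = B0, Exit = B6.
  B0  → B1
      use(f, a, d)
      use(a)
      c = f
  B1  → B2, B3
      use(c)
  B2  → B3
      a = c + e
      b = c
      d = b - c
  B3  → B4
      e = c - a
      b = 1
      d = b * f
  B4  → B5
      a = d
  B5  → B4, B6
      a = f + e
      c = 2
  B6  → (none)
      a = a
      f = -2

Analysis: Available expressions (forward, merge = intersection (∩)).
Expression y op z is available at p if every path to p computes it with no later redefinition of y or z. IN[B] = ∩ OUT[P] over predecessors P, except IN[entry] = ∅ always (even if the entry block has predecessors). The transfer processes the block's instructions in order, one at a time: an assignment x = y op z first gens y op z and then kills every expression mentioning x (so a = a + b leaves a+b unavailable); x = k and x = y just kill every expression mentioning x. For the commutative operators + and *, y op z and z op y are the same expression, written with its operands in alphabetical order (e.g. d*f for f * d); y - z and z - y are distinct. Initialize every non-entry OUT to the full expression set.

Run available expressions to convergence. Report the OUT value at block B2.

Answer: {b-c, c+e}

Trace:
Converged values:
  B0:  IN={}  OUT={}
  B1:  IN={}  OUT={}
  B2:  IN={}  OUT={b-c, c+e}
  B3:  IN={}  OUT={b*f, c-a}
  B4:  IN={b*f}  OUT={b*f}
  B5:  IN={b*f}  OUT={b*f, e+f}
  B6:  IN={b*f, e+f}  OUT={}

Merge at B2: IN[B2] = OUT[B1] = {}
Applying B2's transfer function to that IN value gives OUT[B2] (row B2 above).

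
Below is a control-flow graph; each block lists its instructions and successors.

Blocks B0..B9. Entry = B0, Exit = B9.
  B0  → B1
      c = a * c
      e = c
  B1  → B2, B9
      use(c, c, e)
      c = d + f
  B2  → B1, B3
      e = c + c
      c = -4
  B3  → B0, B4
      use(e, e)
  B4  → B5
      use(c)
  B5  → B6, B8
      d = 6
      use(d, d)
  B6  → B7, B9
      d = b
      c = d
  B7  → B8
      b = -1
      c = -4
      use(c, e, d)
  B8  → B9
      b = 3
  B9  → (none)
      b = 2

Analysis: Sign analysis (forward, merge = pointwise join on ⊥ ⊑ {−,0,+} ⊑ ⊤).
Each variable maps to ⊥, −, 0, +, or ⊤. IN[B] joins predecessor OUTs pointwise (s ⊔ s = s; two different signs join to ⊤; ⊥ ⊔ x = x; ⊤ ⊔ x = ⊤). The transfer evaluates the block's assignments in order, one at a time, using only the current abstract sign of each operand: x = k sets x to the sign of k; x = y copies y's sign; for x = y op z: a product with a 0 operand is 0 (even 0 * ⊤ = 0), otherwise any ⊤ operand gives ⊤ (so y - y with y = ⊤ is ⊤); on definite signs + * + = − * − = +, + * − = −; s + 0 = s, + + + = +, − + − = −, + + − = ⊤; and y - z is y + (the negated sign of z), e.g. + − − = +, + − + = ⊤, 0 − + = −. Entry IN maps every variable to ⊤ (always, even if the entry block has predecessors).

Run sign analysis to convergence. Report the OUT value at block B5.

Answer: {a: ⊤, b: ⊤, c: -, d: +, e: ⊤, f: ⊤}

Derivation:
Converged values:
  B0: | IN=(all ⊤) | OUT=(all ⊤)
  B1: | IN=(all ⊤) | OUT=(all ⊤)
  B2: | IN=(all ⊤) | OUT={c:-; rest ⊤}
  B3: | IN={c:-; rest ⊤} | OUT={c:-; rest ⊤}
  B4: | IN={c:-; rest ⊤} | OUT={c:-; rest ⊤}
  B5: | IN={c:-; rest ⊤} | OUT={c:-, d:+; rest ⊤}
  B6: | IN={c:-, d:+; rest ⊤} | OUT=(all ⊤)
  B7: | IN=(all ⊤) | OUT={b:-, c:-; rest ⊤}
  B8: | IN={c:-; rest ⊤} | OUT={b:+, c:-; rest ⊤}
  B9: | IN=(all ⊤) | OUT={b:+; rest ⊤}

Merge at B5: IN[B5] = OUT[B4] = {a: ⊤, b: ⊤, c: -, d: ⊤, e: ⊤, f: ⊤}
Applying B5's transfer function to that IN value gives OUT[B5] (row B5 above).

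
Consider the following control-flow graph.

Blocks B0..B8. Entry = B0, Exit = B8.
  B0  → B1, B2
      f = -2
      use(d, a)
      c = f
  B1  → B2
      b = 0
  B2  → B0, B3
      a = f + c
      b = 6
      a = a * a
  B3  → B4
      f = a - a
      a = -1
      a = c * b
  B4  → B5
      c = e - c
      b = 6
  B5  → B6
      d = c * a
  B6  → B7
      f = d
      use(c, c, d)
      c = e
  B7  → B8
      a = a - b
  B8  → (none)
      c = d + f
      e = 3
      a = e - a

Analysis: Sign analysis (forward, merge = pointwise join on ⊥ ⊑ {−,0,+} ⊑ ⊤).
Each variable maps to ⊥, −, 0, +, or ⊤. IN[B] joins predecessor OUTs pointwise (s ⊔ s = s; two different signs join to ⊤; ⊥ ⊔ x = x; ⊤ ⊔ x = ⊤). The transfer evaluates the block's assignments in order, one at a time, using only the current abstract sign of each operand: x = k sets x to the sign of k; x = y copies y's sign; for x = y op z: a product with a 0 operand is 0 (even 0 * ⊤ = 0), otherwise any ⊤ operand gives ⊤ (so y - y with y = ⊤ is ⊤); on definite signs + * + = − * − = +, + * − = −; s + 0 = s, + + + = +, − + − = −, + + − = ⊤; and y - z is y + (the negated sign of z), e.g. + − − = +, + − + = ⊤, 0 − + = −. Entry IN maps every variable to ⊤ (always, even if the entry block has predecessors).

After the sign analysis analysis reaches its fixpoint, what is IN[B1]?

Answer: {a: ⊤, b: ⊤, c: -, d: ⊤, e: ⊤, f: -}

Derivation:
Converged values:
  B0:   IN=(all ⊤)   OUT={c:-, f:-; rest ⊤}
  B1:   IN={c:-, f:-; rest ⊤}   OUT={b:0, c:-, f:-; rest ⊤}
  B2:   IN={c:-, f:-; rest ⊤}   OUT={a:+, b:+, c:-, f:-; rest ⊤}
  B3:   IN={a:+, b:+, c:-, f:-; rest ⊤}   OUT={a:-, b:+, c:-; rest ⊤}
  B4:   IN={a:-, b:+, c:-; rest ⊤}   OUT={a:-, b:+; rest ⊤}
  B5:   IN={a:-, b:+; rest ⊤}   OUT={a:-, b:+; rest ⊤}
  B6:   IN={a:-, b:+; rest ⊤}   OUT={a:-, b:+; rest ⊤}
  B7:   IN={a:-, b:+; rest ⊤}   OUT={a:-, b:+; rest ⊤}
  B8:   IN={a:-, b:+; rest ⊤}   OUT={a:+, b:+, e:+; rest ⊤}

Merge at B1: IN[B1] = OUT[B0] = {a: ⊤, b: ⊤, c: -, d: ⊤, e: ⊤, f: -}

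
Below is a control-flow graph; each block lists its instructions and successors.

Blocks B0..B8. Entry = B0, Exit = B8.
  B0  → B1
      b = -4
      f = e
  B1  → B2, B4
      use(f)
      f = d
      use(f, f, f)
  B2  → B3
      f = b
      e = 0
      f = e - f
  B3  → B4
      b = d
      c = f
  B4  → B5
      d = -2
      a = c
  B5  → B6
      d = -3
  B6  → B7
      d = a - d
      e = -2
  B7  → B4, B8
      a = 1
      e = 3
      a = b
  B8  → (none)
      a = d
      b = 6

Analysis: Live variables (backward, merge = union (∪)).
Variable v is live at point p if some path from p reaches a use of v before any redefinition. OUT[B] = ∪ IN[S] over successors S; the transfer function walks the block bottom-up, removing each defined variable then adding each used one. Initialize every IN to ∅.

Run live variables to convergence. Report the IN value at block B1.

Per-block solution:
  B0:   IN={c, d, e}   OUT={b, c, d, f}
  B1:   IN={b, c, d, f}   OUT={b, c, d}
  B2:   IN={b, d}   OUT={d, f}
  B3:   IN={d, f}   OUT={b, c}
  B4:   IN={b, c}   OUT={a, b, c}
  B5:   IN={a, b, c}   OUT={a, b, c, d}
  B6:   IN={a, b, c, d}   OUT={b, c, d}
  B7:   IN={b, c, d}   OUT={b, c, d}
  B8:   IN={d}   OUT={}

Merge at B1: OUT[B1] = IN[B2] ⊔ IN[B4] = {b, c, d}
Applying B1's transfer function to that OUT value gives IN[B1] (row B1 above).

Answer: {b, c, d, f}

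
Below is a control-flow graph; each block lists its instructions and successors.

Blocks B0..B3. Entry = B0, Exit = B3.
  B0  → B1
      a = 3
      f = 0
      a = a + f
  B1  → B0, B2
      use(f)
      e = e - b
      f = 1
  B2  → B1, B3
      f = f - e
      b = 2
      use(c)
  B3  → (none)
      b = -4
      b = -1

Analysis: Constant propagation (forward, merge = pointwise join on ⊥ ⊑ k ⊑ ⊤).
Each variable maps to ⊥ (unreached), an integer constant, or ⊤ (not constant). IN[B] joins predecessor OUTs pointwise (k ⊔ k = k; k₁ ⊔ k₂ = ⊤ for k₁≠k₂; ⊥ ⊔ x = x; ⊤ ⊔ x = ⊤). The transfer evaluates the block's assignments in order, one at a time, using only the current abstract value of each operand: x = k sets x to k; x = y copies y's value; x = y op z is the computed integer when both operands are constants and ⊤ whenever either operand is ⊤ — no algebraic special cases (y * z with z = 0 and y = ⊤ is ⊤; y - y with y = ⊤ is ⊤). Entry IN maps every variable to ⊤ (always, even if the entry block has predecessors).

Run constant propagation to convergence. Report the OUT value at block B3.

Fixpoint table:
  B0:  IN=(all ⊤)  OUT={a:3, f:0; rest ⊤}
  B1:  IN={a:3; rest ⊤}  OUT={a:3, f:1; rest ⊤}
  B2:  IN={a:3, f:1; rest ⊤}  OUT={a:3, b:2; rest ⊤}
  B3:  IN={a:3, b:2; rest ⊤}  OUT={a:3, b:-1; rest ⊤}

Merge at B3: IN[B3] = OUT[B2] = {a: 3, b: 2, c: ⊤, d: ⊤, e: ⊤, f: ⊤}
Applying B3's transfer function to that IN value gives OUT[B3] (row B3 above).

Answer: {a: 3, b: -1, c: ⊤, d: ⊤, e: ⊤, f: ⊤}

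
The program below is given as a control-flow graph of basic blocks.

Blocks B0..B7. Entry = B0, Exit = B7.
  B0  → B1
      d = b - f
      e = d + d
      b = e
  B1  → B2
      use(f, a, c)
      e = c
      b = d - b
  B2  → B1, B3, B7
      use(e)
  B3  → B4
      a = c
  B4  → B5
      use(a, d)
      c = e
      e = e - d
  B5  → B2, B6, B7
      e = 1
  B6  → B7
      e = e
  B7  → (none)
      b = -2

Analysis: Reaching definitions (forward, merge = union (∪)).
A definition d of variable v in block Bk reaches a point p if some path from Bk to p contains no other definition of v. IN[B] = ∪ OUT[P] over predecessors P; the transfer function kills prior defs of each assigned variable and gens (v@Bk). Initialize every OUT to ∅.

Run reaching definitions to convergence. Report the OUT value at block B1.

Fixpoint table:
  B0:   IN={}   OUT={b@B0, d@B0, e@B0}
  B1:   IN={a@B3, b@B0, b@B1, c@B4, d@B0, e@B0, e@B1, e@B5}   OUT={a@B3, b@B1, c@B4, d@B0, e@B1}
  B2:   IN={a@B3, b@B1, c@B4, d@B0, e@B1, e@B5}   OUT={a@B3, b@B1, c@B4, d@B0, e@B1, e@B5}
  B3:   IN={a@B3, b@B1, c@B4, d@B0, e@B1, e@B5}   OUT={a@B3, b@B1, c@B4, d@B0, e@B1, e@B5}
  B4:   IN={a@B3, b@B1, c@B4, d@B0, e@B1, e@B5}   OUT={a@B3, b@B1, c@B4, d@B0, e@B4}
  B5:   IN={a@B3, b@B1, c@B4, d@B0, e@B4}   OUT={a@B3, b@B1, c@B4, d@B0, e@B5}
  B6:   IN={a@B3, b@B1, c@B4, d@B0, e@B5}   OUT={a@B3, b@B1, c@B4, d@B0, e@B6}
  B7:   IN={a@B3, b@B1, c@B4, d@B0, e@B1, e@B5, e@B6}   OUT={a@B3, b@B7, c@B4, d@B0, e@B1, e@B5, e@B6}

Merge at B1: IN[B1] = OUT[B0] ⊔ OUT[B2] = {a@B3, b@B0, b@B1, c@B4, d@B0, e@B0, e@B1, e@B5}
Applying B1's transfer function to that IN value gives OUT[B1] (row B1 above).

Answer: {a@B3, b@B1, c@B4, d@B0, e@B1}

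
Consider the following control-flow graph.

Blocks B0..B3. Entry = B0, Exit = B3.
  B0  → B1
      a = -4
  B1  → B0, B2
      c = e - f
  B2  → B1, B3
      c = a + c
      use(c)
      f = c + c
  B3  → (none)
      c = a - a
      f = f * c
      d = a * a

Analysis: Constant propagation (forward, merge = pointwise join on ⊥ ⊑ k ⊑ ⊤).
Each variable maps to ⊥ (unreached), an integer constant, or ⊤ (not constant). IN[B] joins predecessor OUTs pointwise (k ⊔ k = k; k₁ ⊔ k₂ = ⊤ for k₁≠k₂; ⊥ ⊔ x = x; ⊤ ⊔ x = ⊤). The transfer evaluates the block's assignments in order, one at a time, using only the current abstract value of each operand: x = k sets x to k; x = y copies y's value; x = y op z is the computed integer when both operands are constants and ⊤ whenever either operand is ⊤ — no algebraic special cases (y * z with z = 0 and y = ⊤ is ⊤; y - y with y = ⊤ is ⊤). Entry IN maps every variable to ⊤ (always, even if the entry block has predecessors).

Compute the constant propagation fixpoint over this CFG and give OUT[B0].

Answer: {a: -4, b: ⊤, c: ⊤, d: ⊤, e: ⊤, f: ⊤}

Working:
Per-block solution:
  B0:  IN=(all ⊤)  OUT={a:-4; rest ⊤}
  B1:  IN={a:-4; rest ⊤}  OUT={a:-4; rest ⊤}
  B2:  IN={a:-4; rest ⊤}  OUT={a:-4; rest ⊤}
  B3:  IN={a:-4; rest ⊤}  OUT={a:-4, c:0, d:16; rest ⊤}

Merge at B0 (entry node, so the boundary value (all ⊤) is joined with the incoming edge(s)): IN[B0] = (all ⊤) ⊔ OUT[B1] = {a: ⊤, b: ⊤, c: ⊤, d: ⊤, e: ⊤, f: ⊤}
Applying B0's transfer function to that IN value gives OUT[B0] (row B0 above).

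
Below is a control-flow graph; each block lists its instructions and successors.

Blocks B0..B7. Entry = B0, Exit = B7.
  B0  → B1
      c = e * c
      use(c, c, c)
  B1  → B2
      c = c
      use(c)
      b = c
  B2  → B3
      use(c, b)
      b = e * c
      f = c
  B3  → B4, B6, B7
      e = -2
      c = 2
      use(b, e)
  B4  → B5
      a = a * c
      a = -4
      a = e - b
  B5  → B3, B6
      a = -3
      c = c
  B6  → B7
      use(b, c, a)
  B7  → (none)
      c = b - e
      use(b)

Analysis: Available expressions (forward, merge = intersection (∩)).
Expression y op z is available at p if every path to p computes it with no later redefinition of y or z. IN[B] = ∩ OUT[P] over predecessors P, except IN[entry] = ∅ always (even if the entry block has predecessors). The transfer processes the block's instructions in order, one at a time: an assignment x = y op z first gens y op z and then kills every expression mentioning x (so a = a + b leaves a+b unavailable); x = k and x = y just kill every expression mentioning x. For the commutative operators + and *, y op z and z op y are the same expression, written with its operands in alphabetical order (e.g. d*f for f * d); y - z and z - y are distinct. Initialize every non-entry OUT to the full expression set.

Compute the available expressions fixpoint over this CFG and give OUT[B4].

Converged values:
  B0: | IN={} | OUT={}
  B1: | IN={} | OUT={}
  B2: | IN={} | OUT={c*e}
  B3: | IN={} | OUT={}
  B4: | IN={} | OUT={e-b}
  B5: | IN={e-b} | OUT={e-b}
  B6: | IN={} | OUT={}
  B7: | IN={} | OUT={b-e}

Merge at B4: IN[B4] = OUT[B3] = {}
Applying B4's transfer function to that IN value gives OUT[B4] (row B4 above).

Answer: {e-b}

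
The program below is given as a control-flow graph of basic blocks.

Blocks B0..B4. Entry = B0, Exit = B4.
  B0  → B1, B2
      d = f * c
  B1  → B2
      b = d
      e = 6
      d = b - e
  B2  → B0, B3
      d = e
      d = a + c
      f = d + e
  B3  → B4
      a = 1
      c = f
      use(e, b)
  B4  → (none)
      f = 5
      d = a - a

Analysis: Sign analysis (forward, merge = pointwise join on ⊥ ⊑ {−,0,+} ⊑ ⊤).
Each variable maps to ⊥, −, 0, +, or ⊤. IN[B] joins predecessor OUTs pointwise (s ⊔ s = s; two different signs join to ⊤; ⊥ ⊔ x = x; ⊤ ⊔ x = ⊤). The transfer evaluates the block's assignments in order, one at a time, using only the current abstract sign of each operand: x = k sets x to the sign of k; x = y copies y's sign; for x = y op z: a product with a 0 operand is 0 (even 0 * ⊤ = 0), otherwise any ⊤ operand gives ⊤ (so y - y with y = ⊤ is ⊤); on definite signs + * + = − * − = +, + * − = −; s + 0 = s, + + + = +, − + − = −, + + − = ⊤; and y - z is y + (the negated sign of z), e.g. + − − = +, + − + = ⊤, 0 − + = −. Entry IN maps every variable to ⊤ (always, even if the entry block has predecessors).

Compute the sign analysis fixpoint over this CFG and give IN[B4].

Converged values:
  B0:   IN=(all ⊤)   OUT=(all ⊤)
  B1:   IN=(all ⊤)   OUT={e:+; rest ⊤}
  B2:   IN=(all ⊤)   OUT=(all ⊤)
  B3:   IN=(all ⊤)   OUT={a:+; rest ⊤}
  B4:   IN={a:+; rest ⊤}   OUT={a:+, f:+; rest ⊤}

Merge at B4: IN[B4] = OUT[B3] = {a: +, b: ⊤, c: ⊤, d: ⊤, e: ⊤, f: ⊤}

Answer: {a: +, b: ⊤, c: ⊤, d: ⊤, e: ⊤, f: ⊤}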